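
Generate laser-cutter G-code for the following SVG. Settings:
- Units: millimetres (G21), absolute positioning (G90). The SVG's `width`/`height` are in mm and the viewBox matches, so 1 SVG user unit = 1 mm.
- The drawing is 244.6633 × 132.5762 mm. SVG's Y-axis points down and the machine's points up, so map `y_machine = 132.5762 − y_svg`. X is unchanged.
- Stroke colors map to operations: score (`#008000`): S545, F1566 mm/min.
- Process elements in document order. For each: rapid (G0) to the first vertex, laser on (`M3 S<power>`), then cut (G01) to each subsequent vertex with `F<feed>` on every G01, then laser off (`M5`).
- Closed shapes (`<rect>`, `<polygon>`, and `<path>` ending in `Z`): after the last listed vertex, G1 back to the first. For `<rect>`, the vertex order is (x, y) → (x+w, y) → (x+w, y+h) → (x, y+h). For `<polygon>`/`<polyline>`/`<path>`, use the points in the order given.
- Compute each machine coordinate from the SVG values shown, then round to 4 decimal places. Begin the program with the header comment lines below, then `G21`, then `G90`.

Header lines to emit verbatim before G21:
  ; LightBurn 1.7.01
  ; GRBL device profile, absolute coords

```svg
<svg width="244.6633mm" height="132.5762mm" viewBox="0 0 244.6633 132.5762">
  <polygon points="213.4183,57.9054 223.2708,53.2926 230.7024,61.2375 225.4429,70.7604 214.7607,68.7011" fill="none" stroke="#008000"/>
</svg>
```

; LightBurn 1.7.01
; GRBL device profile, absolute coords
G21
G90
G0 X213.4183 Y74.6708
M3 S545
G01 X223.2708 Y79.2836 F1566
G01 X230.7024 Y71.3387 F1566
G01 X225.4429 Y61.8158 F1566
G01 X214.7607 Y63.8751 F1566
G01 X213.4183 Y74.6708 F1566
M5

Since the viewBox matches the mm dimensions, user units are millimetres directly. The only transform is the Y-flip y_m = 132.5762 − y_svg.

Shape 1 is a regular polygon drawn with `<polygon>`. Its stroke #008000 means score at S545, F1566. After flipping Y the toolpath is (213.4183,74.6708) → (223.2708,79.2836) → (230.7024,71.3387) → (225.4429,61.8158) → (214.7607,63.8751) → (213.4183,74.6708), returning to the start.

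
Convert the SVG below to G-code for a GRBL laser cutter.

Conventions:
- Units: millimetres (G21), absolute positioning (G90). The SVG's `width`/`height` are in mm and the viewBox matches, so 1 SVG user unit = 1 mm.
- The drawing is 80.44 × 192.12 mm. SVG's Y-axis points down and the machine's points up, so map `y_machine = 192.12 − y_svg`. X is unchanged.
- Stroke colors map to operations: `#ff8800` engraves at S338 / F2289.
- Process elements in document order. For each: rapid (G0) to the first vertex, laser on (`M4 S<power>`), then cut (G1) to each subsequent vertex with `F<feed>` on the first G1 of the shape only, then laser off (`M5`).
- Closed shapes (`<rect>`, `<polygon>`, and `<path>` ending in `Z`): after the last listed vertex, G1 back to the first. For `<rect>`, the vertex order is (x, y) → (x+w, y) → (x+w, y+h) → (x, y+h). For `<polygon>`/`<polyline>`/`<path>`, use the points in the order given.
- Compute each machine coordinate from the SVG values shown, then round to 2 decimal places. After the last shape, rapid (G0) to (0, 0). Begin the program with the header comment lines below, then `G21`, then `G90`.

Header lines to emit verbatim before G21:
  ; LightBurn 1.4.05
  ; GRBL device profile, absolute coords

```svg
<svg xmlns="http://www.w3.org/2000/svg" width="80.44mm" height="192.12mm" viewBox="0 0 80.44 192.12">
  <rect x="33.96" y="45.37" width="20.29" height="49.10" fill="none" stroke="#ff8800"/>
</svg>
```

Since the viewBox matches the mm dimensions, user units are millimetres directly. The only transform is the Y-flip y_m = 192.12 − y_svg.

Shape 1 is a rectangle drawn with `<rect>`. Its stroke #ff8800 means engrave at S338, F2289. After flipping Y the toolpath is (33.96,146.75) → (54.25,146.75) → (54.25,97.65) → (33.96,97.65) → (33.96,146.75), returning to the start.

; LightBurn 1.4.05
; GRBL device profile, absolute coords
G21
G90
G0 X33.96 Y146.75
M4 S338
G1 X54.25 Y146.75 F2289
G1 X54.25 Y97.65
G1 X33.96 Y97.65
G1 X33.96 Y146.75
M5
G0 X0.00 Y0.00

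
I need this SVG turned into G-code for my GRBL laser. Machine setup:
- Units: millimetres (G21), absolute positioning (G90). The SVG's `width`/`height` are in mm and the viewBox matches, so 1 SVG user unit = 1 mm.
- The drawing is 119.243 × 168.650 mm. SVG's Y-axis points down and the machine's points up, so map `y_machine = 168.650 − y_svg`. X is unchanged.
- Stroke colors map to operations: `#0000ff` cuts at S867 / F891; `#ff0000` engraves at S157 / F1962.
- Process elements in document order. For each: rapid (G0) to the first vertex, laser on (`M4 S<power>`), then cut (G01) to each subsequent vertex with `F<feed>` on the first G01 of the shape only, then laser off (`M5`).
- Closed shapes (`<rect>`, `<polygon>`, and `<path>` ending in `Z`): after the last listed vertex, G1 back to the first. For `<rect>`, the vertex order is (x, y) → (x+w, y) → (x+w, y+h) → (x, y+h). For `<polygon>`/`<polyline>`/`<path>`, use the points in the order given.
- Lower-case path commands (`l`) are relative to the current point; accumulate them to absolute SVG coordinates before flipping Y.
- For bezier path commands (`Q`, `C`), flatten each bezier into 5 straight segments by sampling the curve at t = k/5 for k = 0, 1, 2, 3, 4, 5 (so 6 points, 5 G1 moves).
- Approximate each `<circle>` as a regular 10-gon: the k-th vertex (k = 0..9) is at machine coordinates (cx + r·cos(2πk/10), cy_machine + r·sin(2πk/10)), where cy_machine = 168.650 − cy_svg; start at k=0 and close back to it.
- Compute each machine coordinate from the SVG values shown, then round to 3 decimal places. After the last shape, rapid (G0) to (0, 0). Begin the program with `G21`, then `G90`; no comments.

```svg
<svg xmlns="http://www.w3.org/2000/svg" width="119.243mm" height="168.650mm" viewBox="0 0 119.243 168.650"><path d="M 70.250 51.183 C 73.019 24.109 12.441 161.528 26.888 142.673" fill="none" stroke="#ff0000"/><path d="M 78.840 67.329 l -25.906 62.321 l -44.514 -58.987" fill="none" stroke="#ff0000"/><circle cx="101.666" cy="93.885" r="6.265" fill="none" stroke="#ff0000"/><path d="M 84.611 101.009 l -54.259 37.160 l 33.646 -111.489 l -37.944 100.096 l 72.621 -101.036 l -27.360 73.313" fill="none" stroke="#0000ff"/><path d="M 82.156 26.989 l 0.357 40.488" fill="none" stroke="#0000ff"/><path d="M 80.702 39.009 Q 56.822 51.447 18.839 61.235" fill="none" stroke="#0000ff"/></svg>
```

G21
G90
G0 X70.250 Y117.467
M4 S157
G01 X65.417 Y116.538 F1962
G01 X52.022 Y91.528
G01 X36.708 Y57.833
G01 X26.116 Y30.851
G01 X26.888 Y25.977
M5
G0 X78.840 Y101.321
M4 S157
G01 X52.934 Y39.000 F1962
G01 X8.420 Y97.987
M5
G0 X107.931 Y74.765
M4 S157
G01 X106.734 Y78.447 F1962
G01 X103.602 Y80.723
G01 X99.730 Y80.723
G01 X96.598 Y78.447
G01 X95.401 Y74.765
G01 X96.598 Y71.083
G01 X99.730 Y68.807
G01 X103.602 Y68.807
G01 X106.734 Y71.083
G01 X107.931 Y74.765
M5
G0 X84.611 Y67.641
M4 S867
G01 X30.352 Y30.481 F891
G01 X63.998 Y141.970
G01 X26.054 Y41.874
G01 X98.675 Y142.910
G01 X71.315 Y69.597
M5
G0 X82.156 Y141.661
M4 S867
G01 X82.513 Y101.173 F891
M5
G0 X80.702 Y129.641
M4 S867
G01 X70.586 Y124.772 F891
G01 X59.342 Y120.115
G01 X46.969 Y115.669
G01 X33.468 Y111.436
G01 X18.839 Y107.415
M5
G0 X0.000 Y0.000

Since the viewBox matches the mm dimensions, user units are millimetres directly. The only transform is the Y-flip y_m = 168.650 − y_svg.

Shape 1 is a cubic bezier drawn with `<path>`. Its stroke #ff0000 means engrave at S157, F1962. After flipping Y the toolpath is (70.250,117.467) → (65.417,116.538) → (52.022,91.528) → (36.708,57.833) → (26.116,30.851) → (26.888,25.977).

Shape 2 is a open polyline drawn with `<path>`. Its stroke #ff0000 means engrave at S157, F1962. After flipping Y the toolpath is (78.840,101.321) → (52.934,39.000) → (8.420,97.987).

Shape 3 is a circle drawn with `<circle>`. Its stroke #ff0000 means engrave at S157, F1962. After flipping Y the toolpath is (107.931,74.765) → (106.734,78.447) → (103.602,80.723) → (99.730,80.723) → (96.598,78.447) → (95.401,74.765) → (96.598,71.083) → (99.730,68.807) → (103.602,68.807) → (106.734,71.083) → (107.931,74.765), returning to the start.

Shape 4 is a open polyline drawn with `<path>`. Its stroke #0000ff means cut at S867, F891. After flipping Y the toolpath is (84.611,67.641) → (30.352,30.481) → (63.998,141.970) → (26.054,41.874) → (98.675,142.910) → (71.315,69.597).

Shape 5 is a line segment drawn with `<path>`. Its stroke #0000ff means cut at S867, F891. After flipping Y the toolpath is (82.156,141.661) → (82.513,101.173).

Shape 6 is a quadratic bezier drawn with `<path>`. Its stroke #0000ff means cut at S867, F891. After flipping Y the toolpath is (80.702,129.641) → (70.586,124.772) → (59.342,120.115) → (46.969,115.669) → (33.468,111.436) → (18.839,107.415).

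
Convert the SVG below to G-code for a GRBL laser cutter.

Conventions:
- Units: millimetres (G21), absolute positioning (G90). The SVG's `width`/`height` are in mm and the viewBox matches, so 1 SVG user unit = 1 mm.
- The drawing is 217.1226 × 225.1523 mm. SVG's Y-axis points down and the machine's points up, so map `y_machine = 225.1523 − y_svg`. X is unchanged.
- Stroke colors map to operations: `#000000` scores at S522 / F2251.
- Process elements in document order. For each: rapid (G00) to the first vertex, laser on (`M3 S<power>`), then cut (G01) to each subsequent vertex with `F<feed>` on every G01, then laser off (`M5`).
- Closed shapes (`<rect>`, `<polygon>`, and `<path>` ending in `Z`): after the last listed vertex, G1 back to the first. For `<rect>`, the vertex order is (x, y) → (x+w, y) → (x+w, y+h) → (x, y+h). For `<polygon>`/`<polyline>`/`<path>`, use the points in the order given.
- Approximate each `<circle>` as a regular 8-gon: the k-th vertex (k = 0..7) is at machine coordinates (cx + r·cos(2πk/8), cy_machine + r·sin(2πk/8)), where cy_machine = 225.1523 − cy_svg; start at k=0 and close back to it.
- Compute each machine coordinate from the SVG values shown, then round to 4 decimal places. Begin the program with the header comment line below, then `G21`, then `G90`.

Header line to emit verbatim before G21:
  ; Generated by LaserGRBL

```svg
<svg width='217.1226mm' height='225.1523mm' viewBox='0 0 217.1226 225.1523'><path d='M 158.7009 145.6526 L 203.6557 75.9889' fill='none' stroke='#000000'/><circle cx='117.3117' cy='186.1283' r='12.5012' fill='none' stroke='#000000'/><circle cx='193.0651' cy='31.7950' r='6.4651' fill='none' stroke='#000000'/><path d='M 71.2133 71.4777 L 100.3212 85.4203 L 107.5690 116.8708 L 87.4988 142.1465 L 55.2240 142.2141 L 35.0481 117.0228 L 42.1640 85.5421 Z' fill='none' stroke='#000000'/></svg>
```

; Generated by LaserGRBL
G21
G90
G00 X158.7009 Y79.4997
M3 S522
G01 X203.6557 Y149.1634 F2251
M5
G00 X129.8129 Y39.0240
M3 S522
G01 X126.1514 Y47.8637 F2251
G01 X117.3117 Y51.5252 F2251
G01 X108.4720 Y47.8637 F2251
G01 X104.8105 Y39.0240 F2251
G01 X108.4720 Y30.1843 F2251
G01 X117.3117 Y26.5228 F2251
G01 X126.1514 Y30.1843 F2251
G01 X129.8129 Y39.0240 F2251
M5
G00 X199.5302 Y193.3573
M3 S522
G01 X197.6366 Y197.9288 F2251
G01 X193.0651 Y199.8224 F2251
G01 X188.4936 Y197.9288 F2251
G01 X186.6000 Y193.3573 F2251
G01 X188.4936 Y188.7858 F2251
G01 X193.0651 Y186.8922 F2251
G01 X197.6366 Y188.7858 F2251
G01 X199.5302 Y193.3573 F2251
M5
G00 X71.2133 Y153.6746
M3 S522
G01 X100.3212 Y139.7320 F2251
G01 X107.5690 Y108.2815 F2251
G01 X87.4988 Y83.0058 F2251
G01 X55.2240 Y82.9382 F2251
G01 X35.0481 Y108.1295 F2251
G01 X42.1640 Y139.6102 F2251
G01 X71.2133 Y153.6746 F2251
M5

viewBox `0 0 217.1226 225.1523` with mm width/height → 1 unit = 1 mm. Flip: y_m = 225.1523 − y_svg.

**Shape 1** — `<path>` line segment, stroke `#000000` → score (S522, F2251). Machine vertices: (158.7009,79.4997) → (203.6557,149.1634). Open path.

**Shape 2** — `<circle>` circle, stroke `#000000` → score (S522, F2251). Machine vertices: (129.8129,39.0240) → (126.1514,47.8637) → (117.3117,51.5252) → (108.4720,47.8637) → (104.8105,39.0240) → (108.4720,30.1843) → (117.3117,26.5228) → (126.1514,30.1843) → (129.8129,39.0240). Closed: final G1 returns to the first vertex.

**Shape 3** — `<circle>` circle, stroke `#000000` → score (S522, F2251). Machine vertices: (199.5302,193.3573) → (197.6366,197.9288) → (193.0651,199.8224) → (188.4936,197.9288) → (186.6000,193.3573) → (188.4936,188.7858) → (193.0651,186.8922) → (197.6366,188.7858) → (199.5302,193.3573). Closed: final G1 returns to the first vertex.

**Shape 4** — `<path>` regular polygon, stroke `#000000` → score (S522, F2251). Machine vertices: (71.2133,153.6746) → (100.3212,139.7320) → (107.5690,108.2815) → (87.4988,83.0058) → (55.2240,82.9382) → (35.0481,108.1295) → (42.1640,139.6102) → (71.2133,153.6746). Closed: final G1 returns to the first vertex.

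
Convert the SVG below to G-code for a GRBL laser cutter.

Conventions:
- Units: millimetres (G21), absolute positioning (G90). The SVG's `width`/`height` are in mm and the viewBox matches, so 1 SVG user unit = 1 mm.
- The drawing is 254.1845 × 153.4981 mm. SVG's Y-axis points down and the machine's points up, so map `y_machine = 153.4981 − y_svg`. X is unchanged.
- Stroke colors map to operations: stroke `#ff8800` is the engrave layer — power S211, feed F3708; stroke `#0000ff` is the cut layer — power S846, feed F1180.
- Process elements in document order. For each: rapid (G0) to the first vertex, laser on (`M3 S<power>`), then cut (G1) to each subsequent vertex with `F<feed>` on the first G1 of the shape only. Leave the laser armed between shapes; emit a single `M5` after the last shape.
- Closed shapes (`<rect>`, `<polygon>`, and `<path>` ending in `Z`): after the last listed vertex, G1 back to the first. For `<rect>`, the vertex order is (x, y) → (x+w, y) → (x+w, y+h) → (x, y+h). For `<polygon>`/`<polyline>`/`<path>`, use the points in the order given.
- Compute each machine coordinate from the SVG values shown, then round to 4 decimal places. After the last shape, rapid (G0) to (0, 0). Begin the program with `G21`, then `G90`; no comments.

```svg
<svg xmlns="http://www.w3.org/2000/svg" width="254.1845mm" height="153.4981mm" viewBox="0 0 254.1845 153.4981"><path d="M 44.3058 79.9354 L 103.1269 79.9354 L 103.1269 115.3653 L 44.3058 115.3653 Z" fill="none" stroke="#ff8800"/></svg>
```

G21
G90
G0 X44.3058 Y73.5627
M3 S211
G1 X103.1269 Y73.5627 F3708
G1 X103.1269 Y38.1328
G1 X44.3058 Y38.1328
G1 X44.3058 Y73.5627
M5
G0 X0.0000 Y0.0000

viewBox `0 0 254.1845 153.4981` with mm width/height → 1 unit = 1 mm. Flip: y_m = 153.4981 − y_svg.

**Shape 1** — `<path>` rectangle, stroke `#ff8800` → engrave (S211, F3708). Machine vertices: (44.3058,73.5627) → (103.1269,73.5627) → (103.1269,38.1328) → (44.3058,38.1328) → (44.3058,73.5627). Closed: final G1 returns to the first vertex.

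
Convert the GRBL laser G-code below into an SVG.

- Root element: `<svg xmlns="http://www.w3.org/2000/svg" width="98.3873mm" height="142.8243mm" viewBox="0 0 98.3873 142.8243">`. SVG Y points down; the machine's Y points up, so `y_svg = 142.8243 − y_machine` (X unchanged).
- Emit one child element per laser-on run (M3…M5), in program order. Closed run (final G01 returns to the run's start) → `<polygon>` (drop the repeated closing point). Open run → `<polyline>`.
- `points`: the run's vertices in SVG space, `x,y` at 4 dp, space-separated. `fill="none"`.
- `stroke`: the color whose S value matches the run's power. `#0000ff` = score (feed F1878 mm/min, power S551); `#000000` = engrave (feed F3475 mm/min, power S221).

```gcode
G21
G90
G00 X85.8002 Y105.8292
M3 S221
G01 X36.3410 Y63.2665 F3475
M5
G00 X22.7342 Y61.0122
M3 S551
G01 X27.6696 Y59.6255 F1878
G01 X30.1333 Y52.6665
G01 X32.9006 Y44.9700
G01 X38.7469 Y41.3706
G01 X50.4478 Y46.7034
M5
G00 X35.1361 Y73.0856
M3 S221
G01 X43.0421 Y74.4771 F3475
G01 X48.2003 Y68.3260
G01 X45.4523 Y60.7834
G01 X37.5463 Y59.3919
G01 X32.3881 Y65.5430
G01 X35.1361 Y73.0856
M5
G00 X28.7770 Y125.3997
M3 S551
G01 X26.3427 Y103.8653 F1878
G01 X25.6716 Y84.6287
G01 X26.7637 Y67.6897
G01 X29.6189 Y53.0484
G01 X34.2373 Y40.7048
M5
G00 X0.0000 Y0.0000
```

<svg xmlns="http://www.w3.org/2000/svg" width="98.3873mm" height="142.8243mm" viewBox="0 0 98.3873 142.8243">
  <polyline points="85.8002,36.9951 36.3410,79.5578" fill="none" stroke="#000000"/>
  <polyline points="22.7342,81.8121 27.6696,83.1988 30.1333,90.1578 32.9006,97.8543 38.7469,101.4537 50.4478,96.1209" fill="none" stroke="#0000ff"/>
  <polygon points="35.1361,69.7387 43.0421,68.3472 48.2003,74.4983 45.4523,82.0409 37.5463,83.4324 32.3881,77.2813" fill="none" stroke="#000000"/>
  <polyline points="28.7770,17.4246 26.3427,38.9590 25.6716,58.1956 26.7637,75.1346 29.6189,89.7759 34.2373,102.1195" fill="none" stroke="#0000ff"/>
</svg>

Each laser-on run becomes one SVG element. Flip Y back into SVG space with y_svg = 142.8243 − y_machine.

Run 1: S221 ⇒ engrave layer `#000000`. The run is open, so emit a `<polyline>` with points (Y-flipped): 85.8002,36.9951 36.3410,79.5578.

Run 2: S551 ⇒ score layer `#0000ff`. The run is open, so emit a `<polyline>` with points (Y-flipped): 22.7342,81.8121 27.6696,83.1988 30.1333,90.1578 32.9006,97.8543 38.7469,101.4537 50.4478,96.1209.

Run 3: the run's S221 means `#000000` (engrave). The run returns to its start, so emit a `<polygon>` with points (Y-flipped): 35.1361,69.7387 43.0421,68.3472 48.2003,74.4983 45.4523,82.0409 37.5463,83.4324 32.3881,77.2813.

Run 4: the run's S551 means `#0000ff` (score). The run is open, so emit a `<polyline>` with points (Y-flipped): 28.7770,17.4246 26.3427,38.9590 25.6716,58.1956 26.7637,75.1346 29.6189,89.7759 34.2373,102.1195.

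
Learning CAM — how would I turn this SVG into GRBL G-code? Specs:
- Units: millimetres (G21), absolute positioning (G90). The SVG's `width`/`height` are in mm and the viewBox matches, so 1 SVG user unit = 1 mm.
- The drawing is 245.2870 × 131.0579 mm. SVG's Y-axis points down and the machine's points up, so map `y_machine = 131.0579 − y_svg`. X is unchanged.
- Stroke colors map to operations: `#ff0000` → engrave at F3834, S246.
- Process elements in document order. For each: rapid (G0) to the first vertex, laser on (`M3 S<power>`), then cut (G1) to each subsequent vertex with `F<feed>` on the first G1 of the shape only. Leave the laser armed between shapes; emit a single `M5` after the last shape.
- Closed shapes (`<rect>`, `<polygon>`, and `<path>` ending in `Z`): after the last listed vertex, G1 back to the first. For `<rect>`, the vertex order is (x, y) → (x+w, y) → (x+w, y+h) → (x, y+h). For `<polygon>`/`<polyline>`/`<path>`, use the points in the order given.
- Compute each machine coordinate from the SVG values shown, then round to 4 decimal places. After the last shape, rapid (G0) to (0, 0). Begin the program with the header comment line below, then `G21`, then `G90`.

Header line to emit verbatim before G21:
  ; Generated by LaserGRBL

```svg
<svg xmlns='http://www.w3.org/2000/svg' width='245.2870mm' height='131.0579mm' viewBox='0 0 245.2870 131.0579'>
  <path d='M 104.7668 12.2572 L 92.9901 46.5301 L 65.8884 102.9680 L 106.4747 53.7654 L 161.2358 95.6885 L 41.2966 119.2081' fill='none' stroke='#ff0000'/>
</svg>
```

; Generated by LaserGRBL
G21
G90
G0 X104.7668 Y118.8007
M3 S246
G1 X92.9901 Y84.5278 F3834
G1 X65.8884 Y28.0899
G1 X106.4747 Y77.2925
G1 X161.2358 Y35.3694
G1 X41.2966 Y11.8498
M5
G0 X0.0000 Y0.0000

viewBox `0 0 245.2870 131.0579` with mm width/height → 1 unit = 1 mm. Flip: y_m = 131.0579 − y_svg.

**Shape 1** — `<path>` open polyline, stroke `#ff0000` → engrave (S246, F3834). Machine vertices: (104.7668,118.8007) → (92.9901,84.5278) → (65.8884,28.0899) → (106.4747,77.2925) → (161.2358,35.3694) → (41.2966,11.8498). Open path.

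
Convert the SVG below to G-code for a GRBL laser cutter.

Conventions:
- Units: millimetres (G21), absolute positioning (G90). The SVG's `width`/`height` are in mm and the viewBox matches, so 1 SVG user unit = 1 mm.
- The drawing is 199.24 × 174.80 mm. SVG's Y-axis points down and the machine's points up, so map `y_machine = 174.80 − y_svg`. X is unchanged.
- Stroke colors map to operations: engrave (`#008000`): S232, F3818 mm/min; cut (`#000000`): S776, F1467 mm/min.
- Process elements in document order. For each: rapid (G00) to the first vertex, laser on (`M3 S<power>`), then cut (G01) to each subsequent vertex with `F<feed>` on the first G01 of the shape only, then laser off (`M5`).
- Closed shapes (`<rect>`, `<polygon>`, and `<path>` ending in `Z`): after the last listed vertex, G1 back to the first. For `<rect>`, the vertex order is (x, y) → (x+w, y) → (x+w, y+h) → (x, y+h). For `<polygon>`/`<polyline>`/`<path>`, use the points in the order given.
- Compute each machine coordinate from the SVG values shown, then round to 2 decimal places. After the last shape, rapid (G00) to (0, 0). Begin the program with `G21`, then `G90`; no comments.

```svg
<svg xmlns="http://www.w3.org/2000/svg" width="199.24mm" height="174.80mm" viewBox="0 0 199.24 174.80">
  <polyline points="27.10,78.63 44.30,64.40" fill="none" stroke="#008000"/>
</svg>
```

1 u = 1 mm; y_m = 174.80 − y.

[1] `<polyline>` line segment, #008000→engrave S232 F3818: (27.10,96.17) → (44.30,110.40)

G21
G90
G00 X27.10 Y96.17
M3 S232
G01 X44.30 Y110.40 F3818
M5
G00 X0.00 Y0.00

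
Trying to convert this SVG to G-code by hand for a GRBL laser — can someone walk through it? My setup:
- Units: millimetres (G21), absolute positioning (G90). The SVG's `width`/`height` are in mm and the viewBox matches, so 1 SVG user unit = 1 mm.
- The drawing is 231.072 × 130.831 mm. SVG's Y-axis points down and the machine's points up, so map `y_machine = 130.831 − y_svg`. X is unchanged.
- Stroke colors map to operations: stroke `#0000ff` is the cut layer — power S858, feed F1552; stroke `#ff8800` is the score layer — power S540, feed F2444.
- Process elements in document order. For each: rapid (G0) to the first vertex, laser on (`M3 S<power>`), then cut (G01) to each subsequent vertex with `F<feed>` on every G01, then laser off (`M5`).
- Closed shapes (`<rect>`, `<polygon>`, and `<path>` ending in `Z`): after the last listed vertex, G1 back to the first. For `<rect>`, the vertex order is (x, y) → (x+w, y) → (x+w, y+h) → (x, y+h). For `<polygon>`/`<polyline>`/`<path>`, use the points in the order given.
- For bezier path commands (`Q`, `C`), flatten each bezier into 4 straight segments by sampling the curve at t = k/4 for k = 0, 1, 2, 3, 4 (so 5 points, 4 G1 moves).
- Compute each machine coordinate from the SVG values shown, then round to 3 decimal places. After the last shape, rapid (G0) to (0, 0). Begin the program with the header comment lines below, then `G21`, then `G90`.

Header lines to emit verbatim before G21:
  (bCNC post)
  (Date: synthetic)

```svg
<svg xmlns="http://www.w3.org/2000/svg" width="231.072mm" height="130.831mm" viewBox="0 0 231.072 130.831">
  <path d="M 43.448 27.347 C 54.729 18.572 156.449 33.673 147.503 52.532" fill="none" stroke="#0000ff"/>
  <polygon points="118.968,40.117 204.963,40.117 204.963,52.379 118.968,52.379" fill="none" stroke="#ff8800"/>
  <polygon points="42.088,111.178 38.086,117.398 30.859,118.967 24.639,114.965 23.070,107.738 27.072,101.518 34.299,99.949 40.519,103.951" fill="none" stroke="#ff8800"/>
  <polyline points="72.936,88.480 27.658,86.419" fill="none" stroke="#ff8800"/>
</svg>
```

1 u = 1 mm; y_m = 130.831 − y.

[1] `<path>` cubic bezier, #0000ff→cut S858 F1552: (43.448,103.484) → (65.724,105.903) → (103.061,101.254) → (136.605,91.424) → (147.503,78.299)

[2] `<polygon>` rectangle, #ff8800→score S540 F2444: (118.968,90.714) → (204.963,90.714) → (204.963,78.452) → (118.968,78.452) → (118.968,90.714) (closed)

[3] `<polygon>` regular polygon, #ff8800→score S540 F2444: (42.088,19.653) → (38.086,13.433) → (30.859,11.864) → (24.639,15.866) → (23.070,23.093) → (27.072,29.313) → (34.299,30.882) → (40.519,26.880) → (42.088,19.653) (closed)

[4] `<polyline>` line segment, #ff8800→score S540 F2444: (72.936,42.351) → (27.658,44.412)

(bCNC post)
(Date: synthetic)
G21
G90
G0 X43.448 Y103.484
M3 S858
G01 X65.724 Y105.903 F1552
G01 X103.061 Y101.254 F1552
G01 X136.605 Y91.424 F1552
G01 X147.503 Y78.299 F1552
M5
G0 X118.968 Y90.714
M3 S540
G01 X204.963 Y90.714 F2444
G01 X204.963 Y78.452 F2444
G01 X118.968 Y78.452 F2444
G01 X118.968 Y90.714 F2444
M5
G0 X42.088 Y19.653
M3 S540
G01 X38.086 Y13.433 F2444
G01 X30.859 Y11.864 F2444
G01 X24.639 Y15.866 F2444
G01 X23.070 Y23.093 F2444
G01 X27.072 Y29.313 F2444
G01 X34.299 Y30.882 F2444
G01 X40.519 Y26.880 F2444
G01 X42.088 Y19.653 F2444
M5
G0 X72.936 Y42.351
M3 S540
G01 X27.658 Y44.412 F2444
M5
G0 X0.000 Y0.000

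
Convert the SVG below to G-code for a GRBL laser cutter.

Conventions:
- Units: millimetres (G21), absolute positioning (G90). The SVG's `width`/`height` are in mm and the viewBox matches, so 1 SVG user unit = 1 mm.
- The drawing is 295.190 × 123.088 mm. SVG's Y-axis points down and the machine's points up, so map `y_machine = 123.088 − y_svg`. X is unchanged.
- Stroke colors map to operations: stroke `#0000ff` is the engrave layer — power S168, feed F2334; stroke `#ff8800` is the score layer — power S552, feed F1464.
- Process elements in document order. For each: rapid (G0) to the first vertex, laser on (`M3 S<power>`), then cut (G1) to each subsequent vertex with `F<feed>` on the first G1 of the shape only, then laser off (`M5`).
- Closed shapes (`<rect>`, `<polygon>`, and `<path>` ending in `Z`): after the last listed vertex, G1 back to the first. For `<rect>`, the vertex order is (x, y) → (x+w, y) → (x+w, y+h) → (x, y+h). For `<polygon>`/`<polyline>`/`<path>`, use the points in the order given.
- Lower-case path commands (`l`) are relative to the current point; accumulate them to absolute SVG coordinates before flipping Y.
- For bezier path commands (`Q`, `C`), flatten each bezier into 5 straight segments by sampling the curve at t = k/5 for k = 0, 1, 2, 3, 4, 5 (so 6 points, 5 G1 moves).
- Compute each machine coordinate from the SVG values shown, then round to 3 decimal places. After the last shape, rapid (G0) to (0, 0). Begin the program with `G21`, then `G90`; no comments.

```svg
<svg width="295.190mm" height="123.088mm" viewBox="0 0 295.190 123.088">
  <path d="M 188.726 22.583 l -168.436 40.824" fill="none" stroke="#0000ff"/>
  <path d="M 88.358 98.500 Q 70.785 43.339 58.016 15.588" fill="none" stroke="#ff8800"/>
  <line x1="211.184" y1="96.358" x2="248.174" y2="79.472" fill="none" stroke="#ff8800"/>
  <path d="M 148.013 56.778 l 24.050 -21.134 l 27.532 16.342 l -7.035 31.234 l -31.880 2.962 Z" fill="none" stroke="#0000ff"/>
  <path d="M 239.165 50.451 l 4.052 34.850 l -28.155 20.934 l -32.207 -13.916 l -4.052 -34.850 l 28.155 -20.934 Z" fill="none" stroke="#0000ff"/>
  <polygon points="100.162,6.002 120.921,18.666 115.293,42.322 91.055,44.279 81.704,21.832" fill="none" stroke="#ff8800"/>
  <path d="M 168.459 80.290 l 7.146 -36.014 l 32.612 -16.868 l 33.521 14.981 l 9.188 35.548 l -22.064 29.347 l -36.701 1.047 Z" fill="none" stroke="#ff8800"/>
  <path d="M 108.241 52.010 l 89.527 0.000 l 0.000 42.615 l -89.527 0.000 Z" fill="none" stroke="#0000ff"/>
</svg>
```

G21
G90
G0 X188.726 Y100.505
M3 S168
G1 X20.290 Y59.681 F2334
M5
G0 X88.358 Y24.588
M3 S552
G1 X81.521 Y45.556 F1464
G1 X75.068 Y64.331
G1 X69.000 Y80.914
G1 X63.316 Y95.303
G1 X58.016 Y107.500
M5
G0 X211.184 Y26.730
M3 S552
G1 X248.174 Y43.616 F1464
M5
G0 X148.013 Y66.310
M3 S168
G1 X172.063 Y87.444 F2334
G1 X199.595 Y71.102
G1 X192.560 Y39.868
G1 X160.680 Y36.906
G1 X148.013 Y66.310
M5
G0 X239.165 Y72.637
M3 S168
G1 X243.217 Y37.787 F2334
G1 X215.062 Y16.853
G1 X182.855 Y30.769
G1 X178.803 Y65.619
G1 X206.958 Y86.553
G1 X239.165 Y72.637
M5
G0 X100.162 Y117.086
M3 S552
G1 X120.921 Y104.422 F1464
G1 X115.293 Y80.766
G1 X91.055 Y78.809
G1 X81.704 Y101.256
G1 X100.162 Y117.086
M5
G0 X168.459 Y42.798
M3 S552
G1 X175.605 Y78.812 F1464
G1 X208.217 Y95.680
G1 X241.738 Y80.699
G1 X250.926 Y45.151
G1 X228.862 Y15.804
G1 X192.161 Y14.757
G1 X168.459 Y42.798
M5
G0 X108.241 Y71.078
M3 S168
G1 X197.768 Y71.078 F2334
G1 X197.768 Y28.463
G1 X108.241 Y28.463
G1 X108.241 Y71.078
M5
G0 X0.000 Y0.000

1 u = 1 mm; y_m = 123.088 − y.

[1] `<path>` line segment, #0000ff→engrave S168 F2334: (188.726,100.505) → (20.290,59.681)

[2] `<path>` quadratic bezier, #ff8800→score S552 F1464: (88.358,24.588) → (81.521,45.556) → (75.068,64.331) → (69.000,80.914) → (63.316,95.303) → (58.016,107.500)

[3] `<line>` line segment, #ff8800→score S552 F1464: (211.184,26.730) → (248.174,43.616)

[4] `<path>` regular polygon, #0000ff→engrave S168 F2334: (148.013,66.310) → (172.063,87.444) → (199.595,71.102) → (192.560,39.868) → (160.680,36.906) → (148.013,66.310) (closed)

[5] `<path>` regular polygon, #0000ff→engrave S168 F2334: (239.165,72.637) → (243.217,37.787) → (215.062,16.853) → (182.855,30.769) → (178.803,65.619) → (206.958,86.553) → (239.165,72.637) (closed)

[6] `<polygon>` regular polygon, #ff8800→score S552 F1464: (100.162,117.086) → (120.921,104.422) → (115.293,80.766) → (91.055,78.809) → (81.704,101.256) → (100.162,117.086) (closed)

[7] `<path>` regular polygon, #ff8800→score S552 F1464: (168.459,42.798) → (175.605,78.812) → (208.217,95.680) → (241.738,80.699) → (250.926,45.151) → (228.862,15.804) → (192.161,14.757) → (168.459,42.798) (closed)

[8] `<path>` rectangle, #0000ff→engrave S168 F2334: (108.241,71.078) → (197.768,71.078) → (197.768,28.463) → (108.241,28.463) → (108.241,71.078) (closed)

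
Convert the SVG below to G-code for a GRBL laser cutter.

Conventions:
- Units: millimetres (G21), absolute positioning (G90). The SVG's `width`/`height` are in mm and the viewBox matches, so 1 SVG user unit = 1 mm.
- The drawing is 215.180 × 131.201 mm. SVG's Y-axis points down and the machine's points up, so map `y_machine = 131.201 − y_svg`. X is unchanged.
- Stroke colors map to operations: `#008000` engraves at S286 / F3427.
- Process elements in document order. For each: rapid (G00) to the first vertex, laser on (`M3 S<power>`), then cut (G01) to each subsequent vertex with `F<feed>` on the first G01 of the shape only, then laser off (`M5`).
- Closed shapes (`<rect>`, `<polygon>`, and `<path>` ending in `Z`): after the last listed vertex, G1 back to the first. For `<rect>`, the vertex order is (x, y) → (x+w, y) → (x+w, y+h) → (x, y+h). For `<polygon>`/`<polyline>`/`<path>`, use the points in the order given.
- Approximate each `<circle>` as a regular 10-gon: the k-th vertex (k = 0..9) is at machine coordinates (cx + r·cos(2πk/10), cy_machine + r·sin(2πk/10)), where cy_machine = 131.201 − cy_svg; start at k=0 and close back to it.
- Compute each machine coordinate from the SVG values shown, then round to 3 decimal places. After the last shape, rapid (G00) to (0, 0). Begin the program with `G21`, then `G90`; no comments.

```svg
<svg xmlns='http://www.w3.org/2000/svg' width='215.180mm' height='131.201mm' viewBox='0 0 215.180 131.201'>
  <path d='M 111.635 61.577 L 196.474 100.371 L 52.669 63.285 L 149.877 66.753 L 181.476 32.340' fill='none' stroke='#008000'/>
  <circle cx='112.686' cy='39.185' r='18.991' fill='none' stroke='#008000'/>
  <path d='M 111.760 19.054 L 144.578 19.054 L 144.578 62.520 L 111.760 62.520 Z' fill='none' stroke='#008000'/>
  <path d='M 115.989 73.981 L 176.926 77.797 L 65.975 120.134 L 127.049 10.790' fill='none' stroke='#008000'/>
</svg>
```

Since the viewBox matches the mm dimensions, user units are millimetres directly. The only transform is the Y-flip y_m = 131.201 − y_svg.

Shape 1 is a open polyline drawn with `<path>`. Its stroke #008000 means engrave at S286, F3427. After flipping Y the toolpath is (111.635,69.624) → (196.474,30.830) → (52.669,67.916) → (149.877,64.448) → (181.476,98.861).

Shape 2 is a circle drawn with `<circle>`. Its stroke #008000 means engrave at S286, F3427. After flipping Y the toolpath is (131.677,92.016) → (128.050,103.179) → (118.555,110.078) → (106.817,110.078) → (97.322,103.179) → (93.695,92.016) → (97.322,80.853) → (106.817,73.954) → (118.555,73.954) → (128.050,80.853) → (131.677,92.016), returning to the start.

Shape 3 is a rectangle drawn with `<path>`. Its stroke #008000 means engrave at S286, F3427. After flipping Y the toolpath is (111.760,112.147) → (144.578,112.147) → (144.578,68.681) → (111.760,68.681) → (111.760,112.147), returning to the start.

Shape 4 is a open polyline drawn with `<path>`. Its stroke #008000 means engrave at S286, F3427. After flipping Y the toolpath is (115.989,57.220) → (176.926,53.404) → (65.975,11.067) → (127.049,120.411).

G21
G90
G00 X111.635 Y69.624
M3 S286
G01 X196.474 Y30.830 F3427
G01 X52.669 Y67.916
G01 X149.877 Y64.448
G01 X181.476 Y98.861
M5
G00 X131.677 Y92.016
M3 S286
G01 X128.050 Y103.179 F3427
G01 X118.555 Y110.078
G01 X106.817 Y110.078
G01 X97.322 Y103.179
G01 X93.695 Y92.016
G01 X97.322 Y80.853
G01 X106.817 Y73.954
G01 X118.555 Y73.954
G01 X128.050 Y80.853
G01 X131.677 Y92.016
M5
G00 X111.760 Y112.147
M3 S286
G01 X144.578 Y112.147 F3427
G01 X144.578 Y68.681
G01 X111.760 Y68.681
G01 X111.760 Y112.147
M5
G00 X115.989 Y57.220
M3 S286
G01 X176.926 Y53.404 F3427
G01 X65.975 Y11.067
G01 X127.049 Y120.411
M5
G00 X0.000 Y0.000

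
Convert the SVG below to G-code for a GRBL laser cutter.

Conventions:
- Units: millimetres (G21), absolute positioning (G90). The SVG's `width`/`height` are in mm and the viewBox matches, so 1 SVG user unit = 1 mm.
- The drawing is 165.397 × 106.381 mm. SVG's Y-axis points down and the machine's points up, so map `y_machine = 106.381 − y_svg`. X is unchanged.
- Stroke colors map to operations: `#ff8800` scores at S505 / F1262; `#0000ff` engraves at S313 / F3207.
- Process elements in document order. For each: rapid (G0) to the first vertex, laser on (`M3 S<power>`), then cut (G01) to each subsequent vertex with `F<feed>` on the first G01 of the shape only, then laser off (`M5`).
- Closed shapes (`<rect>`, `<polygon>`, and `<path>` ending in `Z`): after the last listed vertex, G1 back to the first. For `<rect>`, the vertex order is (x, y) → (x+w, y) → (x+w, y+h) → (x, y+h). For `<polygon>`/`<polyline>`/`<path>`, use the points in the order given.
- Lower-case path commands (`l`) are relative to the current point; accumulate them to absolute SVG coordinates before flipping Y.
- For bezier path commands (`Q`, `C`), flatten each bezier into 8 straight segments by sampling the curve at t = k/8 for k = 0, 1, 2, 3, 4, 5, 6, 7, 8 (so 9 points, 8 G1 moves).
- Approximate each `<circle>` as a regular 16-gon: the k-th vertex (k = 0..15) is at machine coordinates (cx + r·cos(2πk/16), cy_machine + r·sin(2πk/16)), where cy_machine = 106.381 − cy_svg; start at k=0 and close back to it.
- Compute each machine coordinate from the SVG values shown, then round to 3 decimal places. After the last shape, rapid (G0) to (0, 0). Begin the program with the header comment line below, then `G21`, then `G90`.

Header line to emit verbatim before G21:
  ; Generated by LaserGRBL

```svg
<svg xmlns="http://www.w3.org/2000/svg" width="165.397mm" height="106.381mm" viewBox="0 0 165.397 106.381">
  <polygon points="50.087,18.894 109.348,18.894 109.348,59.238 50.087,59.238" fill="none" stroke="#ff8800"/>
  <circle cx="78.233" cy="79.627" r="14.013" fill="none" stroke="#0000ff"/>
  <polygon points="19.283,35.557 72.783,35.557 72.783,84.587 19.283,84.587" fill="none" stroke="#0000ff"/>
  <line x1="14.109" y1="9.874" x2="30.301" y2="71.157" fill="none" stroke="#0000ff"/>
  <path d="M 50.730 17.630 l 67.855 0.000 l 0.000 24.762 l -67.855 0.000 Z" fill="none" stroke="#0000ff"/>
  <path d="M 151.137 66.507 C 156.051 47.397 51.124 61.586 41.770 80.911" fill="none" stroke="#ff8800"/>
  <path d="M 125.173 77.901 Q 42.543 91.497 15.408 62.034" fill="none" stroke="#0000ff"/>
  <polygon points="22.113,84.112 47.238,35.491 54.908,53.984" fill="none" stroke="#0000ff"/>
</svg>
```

Since the viewBox matches the mm dimensions, user units are millimetres directly. The only transform is the Y-flip y_m = 106.381 − y_svg.

Shape 1 is a rectangle drawn with `<polygon>`. Its stroke #ff8800 means score at S505, F1262. After flipping Y the toolpath is (50.087,87.487) → (109.348,87.487) → (109.348,47.143) → (50.087,47.143) → (50.087,87.487), returning to the start.

Shape 2 is a circle drawn with `<circle>`. Its stroke #0000ff means engrave at S313, F3207. After flipping Y the toolpath is (92.246,26.754) → (91.179,32.117) → (88.142,36.663) → (83.596,39.700) → (78.233,40.767) → (72.870,39.700) → (68.324,36.663) → (65.287,32.117) → (64.220,26.754) → (65.287,21.391) → (68.324,16.845) → (72.870,13.808) → (78.233,12.741) → (83.596,13.808) → (88.142,16.845) → (91.179,21.391) → (92.246,26.754), returning to the start.

Shape 3 is a rectangle drawn with `<polygon>`. Its stroke #0000ff means engrave at S313, F3207. After flipping Y the toolpath is (19.283,70.824) → (72.783,70.824) → (72.783,21.794) → (19.283,21.794) → (19.283,70.824), returning to the start.

Shape 4 is a line segment drawn with `<line>`. Its stroke #0000ff means engrave at S313, F3207. After flipping Y the toolpath is (14.109,96.507) → (30.301,35.224).

Shape 5 is a rectangle drawn with `<path>`. Its stroke #0000ff means engrave at S313, F3207. After flipping Y the toolpath is (50.730,88.751) → (118.585,88.751) → (118.585,63.989) → (50.730,63.989) → (50.730,88.751), returning to the start.

Shape 6 is a cubic bezier drawn with `<path>`. Its stroke #ff8800 means score at S505, F1262. After flipping Y the toolpath is (151.137,39.874) → (148.232,45.534) → (137.437,48.403) → (121.158,48.810) → (101.804,47.085) → (81.781,43.559) → (63.496,38.561) → (49.357,32.421) → (41.770,25.470).

Shape 7 is a quadratic bezier drawn with `<path>`. Its stroke #0000ff means engrave at S313, F3207. After flipping Y the toolpath is (125.173,28.480) → (105.383,25.754) → (87.326,24.373) → (71.004,24.338) → (56.417,25.649) → (43.563,28.305) → (32.444,32.307) → (23.059,37.654) → (15.408,44.347).

Shape 8 is a closed polygon drawn with `<polygon>`. Its stroke #0000ff means engrave at S313, F3207. After flipping Y the toolpath is (22.113,22.269) → (47.238,70.890) → (54.908,52.397) → (22.113,22.269), returning to the start.

; Generated by LaserGRBL
G21
G90
G0 X50.087 Y87.487
M3 S505
G01 X109.348 Y87.487 F1262
G01 X109.348 Y47.143
G01 X50.087 Y47.143
G01 X50.087 Y87.487
M5
G0 X92.246 Y26.754
M3 S313
G01 X91.179 Y32.117 F3207
G01 X88.142 Y36.663
G01 X83.596 Y39.700
G01 X78.233 Y40.767
G01 X72.870 Y39.700
G01 X68.324 Y36.663
G01 X65.287 Y32.117
G01 X64.220 Y26.754
G01 X65.287 Y21.391
G01 X68.324 Y16.845
G01 X72.870 Y13.808
G01 X78.233 Y12.741
G01 X83.596 Y13.808
G01 X88.142 Y16.845
G01 X91.179 Y21.391
G01 X92.246 Y26.754
M5
G0 X19.283 Y70.824
M3 S313
G01 X72.783 Y70.824 F3207
G01 X72.783 Y21.794
G01 X19.283 Y21.794
G01 X19.283 Y70.824
M5
G0 X14.109 Y96.507
M3 S313
G01 X30.301 Y35.224 F3207
M5
G0 X50.730 Y88.751
M3 S313
G01 X118.585 Y88.751 F3207
G01 X118.585 Y63.989
G01 X50.730 Y63.989
G01 X50.730 Y88.751
M5
G0 X151.137 Y39.874
M3 S505
G01 X148.232 Y45.534 F1262
G01 X137.437 Y48.403
G01 X121.158 Y48.810
G01 X101.804 Y47.085
G01 X81.781 Y43.559
G01 X63.496 Y38.561
G01 X49.357 Y32.421
G01 X41.770 Y25.470
M5
G0 X125.173 Y28.480
M3 S313
G01 X105.383 Y25.754 F3207
G01 X87.326 Y24.373
G01 X71.004 Y24.338
G01 X56.417 Y25.649
G01 X43.563 Y28.305
G01 X32.444 Y32.307
G01 X23.059 Y37.654
G01 X15.408 Y44.347
M5
G0 X22.113 Y22.269
M3 S313
G01 X47.238 Y70.890 F3207
G01 X54.908 Y52.397
G01 X22.113 Y22.269
M5
G0 X0.000 Y0.000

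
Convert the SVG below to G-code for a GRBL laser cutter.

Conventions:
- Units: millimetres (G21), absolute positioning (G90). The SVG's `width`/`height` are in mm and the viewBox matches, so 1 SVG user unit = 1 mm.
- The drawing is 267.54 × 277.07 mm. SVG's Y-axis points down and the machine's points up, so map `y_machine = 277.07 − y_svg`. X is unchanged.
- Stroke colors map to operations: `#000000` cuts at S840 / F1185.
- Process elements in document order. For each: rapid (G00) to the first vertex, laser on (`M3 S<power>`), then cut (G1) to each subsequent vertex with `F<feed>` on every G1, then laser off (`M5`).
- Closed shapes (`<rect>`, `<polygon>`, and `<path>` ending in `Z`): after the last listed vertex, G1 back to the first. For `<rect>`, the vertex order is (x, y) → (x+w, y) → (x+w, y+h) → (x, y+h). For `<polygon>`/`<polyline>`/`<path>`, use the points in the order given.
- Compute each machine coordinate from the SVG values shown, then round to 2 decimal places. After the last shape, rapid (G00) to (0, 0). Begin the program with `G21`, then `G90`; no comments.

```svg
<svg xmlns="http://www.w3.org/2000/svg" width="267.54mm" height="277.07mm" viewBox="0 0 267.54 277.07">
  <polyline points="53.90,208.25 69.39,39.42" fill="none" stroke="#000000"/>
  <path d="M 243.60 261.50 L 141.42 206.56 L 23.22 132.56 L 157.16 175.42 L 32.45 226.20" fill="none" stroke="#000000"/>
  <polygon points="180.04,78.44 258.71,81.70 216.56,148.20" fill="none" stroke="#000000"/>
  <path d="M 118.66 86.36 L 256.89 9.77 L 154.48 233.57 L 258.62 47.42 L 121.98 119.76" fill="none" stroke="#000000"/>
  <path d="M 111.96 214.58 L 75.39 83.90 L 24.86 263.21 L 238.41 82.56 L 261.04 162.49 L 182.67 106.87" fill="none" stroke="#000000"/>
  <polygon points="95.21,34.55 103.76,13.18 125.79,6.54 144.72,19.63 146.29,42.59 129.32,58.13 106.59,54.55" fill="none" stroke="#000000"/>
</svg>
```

viewBox `0 0 267.54 277.07` with mm width/height → 1 unit = 1 mm. Flip: y_m = 277.07 − y_svg.

**Shape 1** — `<polyline>` line segment, stroke `#000000` → cut (S840, F1185). Machine vertices: (53.90,68.82) → (69.39,237.65). Open path.

**Shape 2** — `<path>` open polyline, stroke `#000000` → cut (S840, F1185). Machine vertices: (243.60,15.57) → (141.42,70.51) → (23.22,144.51) → (157.16,101.65) → (32.45,50.87). Open path.

**Shape 3** — `<polygon>` regular polygon, stroke `#000000` → cut (S840, F1185). Machine vertices: (180.04,198.63) → (258.71,195.37) → (216.56,128.87) → (180.04,198.63). Closed: final G1 returns to the first vertex.

**Shape 4** — `<path>` open polyline, stroke `#000000` → cut (S840, F1185). Machine vertices: (118.66,190.71) → (256.89,267.30) → (154.48,43.50) → (258.62,229.65) → (121.98,157.31). Open path.

**Shape 5** — `<path>` open polyline, stroke `#000000` → cut (S840, F1185). Machine vertices: (111.96,62.49) → (75.39,193.17) → (24.86,13.86) → (238.41,194.51) → (261.04,114.58) → (182.67,170.20). Open path.

**Shape 6** — `<polygon>` regular polygon, stroke `#000000` → cut (S840, F1185). Machine vertices: (95.21,242.52) → (103.76,263.89) → (125.79,270.53) → (144.72,257.44) → (146.29,234.48) → (129.32,218.94) → (106.59,222.52) → (95.21,242.52). Closed: final G1 returns to the first vertex.

G21
G90
G00 X53.90 Y68.82
M3 S840
G1 X69.39 Y237.65 F1185
M5
G00 X243.60 Y15.57
M3 S840
G1 X141.42 Y70.51 F1185
G1 X23.22 Y144.51 F1185
G1 X157.16 Y101.65 F1185
G1 X32.45 Y50.87 F1185
M5
G00 X180.04 Y198.63
M3 S840
G1 X258.71 Y195.37 F1185
G1 X216.56 Y128.87 F1185
G1 X180.04 Y198.63 F1185
M5
G00 X118.66 Y190.71
M3 S840
G1 X256.89 Y267.30 F1185
G1 X154.48 Y43.50 F1185
G1 X258.62 Y229.65 F1185
G1 X121.98 Y157.31 F1185
M5
G00 X111.96 Y62.49
M3 S840
G1 X75.39 Y193.17 F1185
G1 X24.86 Y13.86 F1185
G1 X238.41 Y194.51 F1185
G1 X261.04 Y114.58 F1185
G1 X182.67 Y170.20 F1185
M5
G00 X95.21 Y242.52
M3 S840
G1 X103.76 Y263.89 F1185
G1 X125.79 Y270.53 F1185
G1 X144.72 Y257.44 F1185
G1 X146.29 Y234.48 F1185
G1 X129.32 Y218.94 F1185
G1 X106.59 Y222.52 F1185
G1 X95.21 Y242.52 F1185
M5
G00 X0.00 Y0.00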